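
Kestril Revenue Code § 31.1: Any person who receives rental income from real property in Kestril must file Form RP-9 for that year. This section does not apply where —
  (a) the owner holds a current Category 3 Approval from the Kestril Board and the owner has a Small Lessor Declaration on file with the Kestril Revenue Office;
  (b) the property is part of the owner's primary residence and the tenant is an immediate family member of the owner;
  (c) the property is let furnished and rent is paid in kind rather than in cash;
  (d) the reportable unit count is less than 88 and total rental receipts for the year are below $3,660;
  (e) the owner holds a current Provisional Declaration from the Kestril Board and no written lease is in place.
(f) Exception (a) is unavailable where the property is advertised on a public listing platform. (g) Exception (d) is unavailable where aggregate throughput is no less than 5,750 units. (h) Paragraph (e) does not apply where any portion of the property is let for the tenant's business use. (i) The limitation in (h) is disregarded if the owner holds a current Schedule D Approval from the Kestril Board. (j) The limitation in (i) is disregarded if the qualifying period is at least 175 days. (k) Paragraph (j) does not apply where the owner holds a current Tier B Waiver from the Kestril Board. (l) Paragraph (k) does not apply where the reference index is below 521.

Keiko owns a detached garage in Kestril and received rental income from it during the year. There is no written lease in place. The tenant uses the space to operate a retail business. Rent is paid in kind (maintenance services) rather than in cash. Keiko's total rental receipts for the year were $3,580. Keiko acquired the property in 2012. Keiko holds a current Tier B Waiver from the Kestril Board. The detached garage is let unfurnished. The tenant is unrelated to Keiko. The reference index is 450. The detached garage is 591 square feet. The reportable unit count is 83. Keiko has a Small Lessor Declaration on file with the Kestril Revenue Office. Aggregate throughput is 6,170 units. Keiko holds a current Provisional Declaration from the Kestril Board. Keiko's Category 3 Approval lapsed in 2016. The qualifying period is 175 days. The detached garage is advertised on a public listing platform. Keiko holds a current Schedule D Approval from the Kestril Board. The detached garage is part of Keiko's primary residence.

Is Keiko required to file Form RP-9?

Yes — Keiko must file Form RP-9.

Exception (a) does not apply: the Category 3 Approval is not current.
Exception (b) does not apply: the tenant is unrelated to the owner.
Exception (c) fails — the property is let unfurnished.
Exception (d) is satisfied on its face — the reportable unit count is 83, less than the 88 limit; total rental receipts for the year are $3,580, below the $3,660 limit. But applying paragraph (g): (g) operates against (d): aggregate throughput is 6,170 units, meeting the 5,750 units threshold. So (d) is unavailable.
Exception (e)'s conditions are all satisfied: a current Provisional Declaration is held; there is no written lease. Turning to paragraphs (h)–(l): (h) operates against (e): the space is let for business use. (i) operates (a current Schedule D Approval is held), but is overridden by (j): (j) operates against (i): the qualifying period is 175 days, meeting the 175 days threshold. (k) would limit (j) — a current Tier B Waiver is held — but (l) sets (k) aside: (l) is engaged — the reference index is 450, below the 521 limit. (e) is therefore removed.
No exception displaces § 31.1.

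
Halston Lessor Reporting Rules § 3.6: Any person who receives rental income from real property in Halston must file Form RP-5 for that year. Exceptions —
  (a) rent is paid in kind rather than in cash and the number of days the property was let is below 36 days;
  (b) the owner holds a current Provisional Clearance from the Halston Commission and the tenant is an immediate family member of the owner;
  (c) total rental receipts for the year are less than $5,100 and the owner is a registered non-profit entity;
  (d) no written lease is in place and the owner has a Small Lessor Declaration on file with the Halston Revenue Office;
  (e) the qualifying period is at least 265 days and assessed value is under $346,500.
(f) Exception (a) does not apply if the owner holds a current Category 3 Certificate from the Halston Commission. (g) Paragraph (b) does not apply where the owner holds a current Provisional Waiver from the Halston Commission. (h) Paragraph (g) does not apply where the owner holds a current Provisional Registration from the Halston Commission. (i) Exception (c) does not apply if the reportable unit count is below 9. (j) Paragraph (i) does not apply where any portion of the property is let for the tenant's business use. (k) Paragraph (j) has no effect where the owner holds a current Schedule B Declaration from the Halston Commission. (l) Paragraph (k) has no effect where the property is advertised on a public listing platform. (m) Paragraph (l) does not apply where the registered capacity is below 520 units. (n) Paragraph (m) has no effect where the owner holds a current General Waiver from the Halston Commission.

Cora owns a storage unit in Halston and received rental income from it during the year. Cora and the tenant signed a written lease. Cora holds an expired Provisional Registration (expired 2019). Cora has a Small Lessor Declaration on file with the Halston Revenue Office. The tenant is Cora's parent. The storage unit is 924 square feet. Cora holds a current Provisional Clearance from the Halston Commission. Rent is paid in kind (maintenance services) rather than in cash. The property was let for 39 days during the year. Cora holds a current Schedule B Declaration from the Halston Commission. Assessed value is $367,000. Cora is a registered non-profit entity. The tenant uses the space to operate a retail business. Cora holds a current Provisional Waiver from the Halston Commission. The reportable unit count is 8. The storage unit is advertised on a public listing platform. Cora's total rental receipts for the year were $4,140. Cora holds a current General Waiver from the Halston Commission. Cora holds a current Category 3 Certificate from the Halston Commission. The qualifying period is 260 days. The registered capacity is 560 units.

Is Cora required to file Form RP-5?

No — exception (c) applies; Cora is not required to file Form RP-5.

Exception (a) does not apply: the number of days the property was let is 39 days, not below 36 days.
Exception (b) is satisfied on its face — a current Provisional Clearance is held; the tenant is an immediate family member. But: (g) is triggered — a current Provisional Waiver is held. (h), which would lift (g), does not operate here — there is no Provisional Registration in force. So (b) is unavailable.
Exception (c)'s conditions are all satisfied: total rental receipts for the year are $4,140, less than the $5,100 limit; Cora is a registered non-profit. Under paragraphs (i)–(n): (i) would limit (c) — the reportable unit count is 8, below the 9 limit — but (j) sets (i) aside: (j) operates against (i): the space is let for business use. (k) applies (a current Schedule B Declaration is held), but is overridden by (l): (l) applies — the property is publicly advertised. (m), which would lift (l), is not triggered — the registered capacity is 560 units, not below 520 units. (c) remains available.
Exception (d) requires that no written lease is in place; but a written lease is in place, so (d) is unavailable.
Exception (e) requires that the qualifying period is at least 265 days; but the qualifying period is 260 days, short of 265 days, so (e) is unavailable.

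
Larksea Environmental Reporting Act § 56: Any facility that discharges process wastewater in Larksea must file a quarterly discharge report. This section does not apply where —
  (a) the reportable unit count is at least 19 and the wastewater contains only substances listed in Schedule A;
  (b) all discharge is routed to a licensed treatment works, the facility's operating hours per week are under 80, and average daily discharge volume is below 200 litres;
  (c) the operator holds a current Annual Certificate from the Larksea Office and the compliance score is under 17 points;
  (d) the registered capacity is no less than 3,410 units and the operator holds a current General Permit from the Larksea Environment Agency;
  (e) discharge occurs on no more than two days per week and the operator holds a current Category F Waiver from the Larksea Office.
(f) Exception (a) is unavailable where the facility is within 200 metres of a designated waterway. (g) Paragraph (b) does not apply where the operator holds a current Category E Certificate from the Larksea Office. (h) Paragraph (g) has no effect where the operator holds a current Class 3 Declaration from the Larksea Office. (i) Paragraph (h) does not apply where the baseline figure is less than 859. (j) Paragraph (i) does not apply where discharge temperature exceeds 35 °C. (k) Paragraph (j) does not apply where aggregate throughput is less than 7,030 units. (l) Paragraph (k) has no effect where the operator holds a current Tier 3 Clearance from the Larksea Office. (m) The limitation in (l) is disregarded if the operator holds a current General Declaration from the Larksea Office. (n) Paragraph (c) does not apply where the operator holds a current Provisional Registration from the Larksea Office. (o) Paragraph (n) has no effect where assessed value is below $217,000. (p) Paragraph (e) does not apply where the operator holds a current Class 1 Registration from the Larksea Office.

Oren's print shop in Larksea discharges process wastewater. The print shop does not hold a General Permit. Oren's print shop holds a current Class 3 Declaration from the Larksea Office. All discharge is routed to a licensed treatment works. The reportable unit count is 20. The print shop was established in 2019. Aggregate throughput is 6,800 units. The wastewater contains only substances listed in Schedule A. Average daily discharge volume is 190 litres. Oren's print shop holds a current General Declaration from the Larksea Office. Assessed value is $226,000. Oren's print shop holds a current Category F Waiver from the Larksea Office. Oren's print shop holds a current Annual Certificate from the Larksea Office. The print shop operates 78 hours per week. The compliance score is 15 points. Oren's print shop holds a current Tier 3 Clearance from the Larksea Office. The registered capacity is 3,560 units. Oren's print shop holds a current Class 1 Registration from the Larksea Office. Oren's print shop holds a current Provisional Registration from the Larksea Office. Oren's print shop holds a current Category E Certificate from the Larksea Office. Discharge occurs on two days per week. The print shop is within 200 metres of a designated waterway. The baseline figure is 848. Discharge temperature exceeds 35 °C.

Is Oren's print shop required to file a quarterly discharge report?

Exception (a)'s conditions are all satisfied: the reportable unit count is 20, meeting the 19 threshold; the wastewater is Schedule-A-only. However, paragraph (f) must be considered: (f) is engaged — the print shop is within 200 m of a designated waterway. (a) is therefore removed.
All of (b)'s requirements are met (discharge is routed to a licensed treatment works; the facility's operating hours per week are 78, under the 80 limit; average daily discharge volume is 190 litres, below the 200 litres limit). Turning to paragraphs (g)–(m): (g) operates against (b): a current Category E Certificate is held. (h) applies (a current Class 3 Declaration is held), but is set aside by (i): (i) operates — the baseline figure is 848, less than the 859 limit. (j) operates (discharge temperature exceeds 35 °C), but is overridden by (k): (k) operates against (j): aggregate throughput is 6,800 units, less than the 7,030 units limit. (l) would limit (k) — a current Tier 3 Clearance is held — but (m) sets (l) aside: (m) operates against (l): a current General Declaration is held. So (b) is unavailable.
All of (c)'s requirements are met (a current Annual Certificate is held; the compliance score is 15 points, under the 17 points limit). Turning to paragraphs (n)–(o): (n) operates against (c): a current Provisional Registration is held. (o), which would lift (n), is inapplicable — assessed value is $226,000, not below $217,000. So (c) is unavailable.
Exception (d) does not apply: no General Permit is held.
Exception (e): discharge occurs on no more than two days per week; a current Category F Waiver is held — every condition holds. But: (p) is engaged — a current Class 1 Registration is held. (e) is therefore removed.
None of the exceptions is available; § 56 applies in full.

Yes — Oren's print shop must file a quarterly discharge report.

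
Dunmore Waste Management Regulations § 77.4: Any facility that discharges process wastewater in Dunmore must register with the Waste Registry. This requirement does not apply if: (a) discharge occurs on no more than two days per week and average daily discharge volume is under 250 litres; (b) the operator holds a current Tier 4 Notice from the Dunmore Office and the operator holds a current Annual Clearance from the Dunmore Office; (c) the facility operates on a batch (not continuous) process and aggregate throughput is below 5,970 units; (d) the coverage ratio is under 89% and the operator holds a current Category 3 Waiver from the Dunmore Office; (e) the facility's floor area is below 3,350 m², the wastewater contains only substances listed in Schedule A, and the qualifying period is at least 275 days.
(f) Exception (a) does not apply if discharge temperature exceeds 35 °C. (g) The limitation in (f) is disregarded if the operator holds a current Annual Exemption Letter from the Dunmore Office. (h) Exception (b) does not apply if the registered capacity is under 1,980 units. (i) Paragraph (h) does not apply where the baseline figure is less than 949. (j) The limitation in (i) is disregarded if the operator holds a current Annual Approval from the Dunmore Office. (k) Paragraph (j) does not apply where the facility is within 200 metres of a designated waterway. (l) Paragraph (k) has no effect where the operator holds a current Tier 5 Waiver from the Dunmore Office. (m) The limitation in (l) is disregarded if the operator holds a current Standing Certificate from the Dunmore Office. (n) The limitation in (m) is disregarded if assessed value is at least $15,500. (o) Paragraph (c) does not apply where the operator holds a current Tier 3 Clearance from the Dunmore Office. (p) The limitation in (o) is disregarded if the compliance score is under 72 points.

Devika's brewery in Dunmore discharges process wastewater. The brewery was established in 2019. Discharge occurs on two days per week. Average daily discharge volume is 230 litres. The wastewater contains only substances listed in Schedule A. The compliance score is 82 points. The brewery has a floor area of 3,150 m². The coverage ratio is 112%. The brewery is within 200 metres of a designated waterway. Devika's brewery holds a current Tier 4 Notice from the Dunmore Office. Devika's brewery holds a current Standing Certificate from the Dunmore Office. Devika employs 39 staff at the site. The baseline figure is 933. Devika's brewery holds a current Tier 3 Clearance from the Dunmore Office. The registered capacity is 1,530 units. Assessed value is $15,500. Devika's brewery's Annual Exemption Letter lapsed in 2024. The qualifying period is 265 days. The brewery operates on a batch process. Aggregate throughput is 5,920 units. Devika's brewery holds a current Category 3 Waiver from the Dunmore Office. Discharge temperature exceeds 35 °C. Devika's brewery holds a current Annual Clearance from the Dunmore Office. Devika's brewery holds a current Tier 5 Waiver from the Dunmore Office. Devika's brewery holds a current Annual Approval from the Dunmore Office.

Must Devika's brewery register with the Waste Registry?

Yes — Devika's brewery must register with the Waste Registry.

Exception (a) is satisfied on its face — discharge occurs on no more than two days per week; average daily discharge volume is 230 litres, under the 250 litres limit. Turning to paragraphs (f)–(g): (f) operates — discharge temperature exceeds 35 °C. (g), which would lift (f), is inapplicable — no current Annual Exemption Letter is held. So (a) is unavailable.
All of (b)'s requirements are met (a current Tier 4 Notice is held; a current Annual Clearance is held). But applying paragraphs (h)–(n): (h) operates against (b): the registered capacity is 1,530 units, under the 1,980 units limit. (i) is engaged (the baseline figure is 933, less than the 949 limit), but is set aside by (j): (j) operates against (i): a current Annual Approval is held. (k) would limit (j) — the brewery is within 200 m of a designated waterway — but (l) sets (k) aside: (l) is triggered — a current Tier 5 Waiver is held. (m) would limit (l) — a current Standing Certificate is held — but (n) sets (m) aside: (n) operates against (m): assessed value is $15,500, meeting the $15,500 threshold. So (b) is unavailable.
All of (c)'s requirements are met (the facility operates on a batch process; aggregate throughput is 5,920 units, below the 5,970 units limit). However, paragraphs (o)–(p) must be considered: (o) is triggered — a current Tier 3 Clearance is held. (p), which would lift (o), does not operate here — the compliance score is 82 points, not under 72 points. So (c) is unavailable.
Exception (d) fails — the coverage ratio is 112%, not under 89%.
Exception (e) fails — the qualifying period is 265 days, short of 275 days.
No exception is made out. Devika's brewery falls within the general rule.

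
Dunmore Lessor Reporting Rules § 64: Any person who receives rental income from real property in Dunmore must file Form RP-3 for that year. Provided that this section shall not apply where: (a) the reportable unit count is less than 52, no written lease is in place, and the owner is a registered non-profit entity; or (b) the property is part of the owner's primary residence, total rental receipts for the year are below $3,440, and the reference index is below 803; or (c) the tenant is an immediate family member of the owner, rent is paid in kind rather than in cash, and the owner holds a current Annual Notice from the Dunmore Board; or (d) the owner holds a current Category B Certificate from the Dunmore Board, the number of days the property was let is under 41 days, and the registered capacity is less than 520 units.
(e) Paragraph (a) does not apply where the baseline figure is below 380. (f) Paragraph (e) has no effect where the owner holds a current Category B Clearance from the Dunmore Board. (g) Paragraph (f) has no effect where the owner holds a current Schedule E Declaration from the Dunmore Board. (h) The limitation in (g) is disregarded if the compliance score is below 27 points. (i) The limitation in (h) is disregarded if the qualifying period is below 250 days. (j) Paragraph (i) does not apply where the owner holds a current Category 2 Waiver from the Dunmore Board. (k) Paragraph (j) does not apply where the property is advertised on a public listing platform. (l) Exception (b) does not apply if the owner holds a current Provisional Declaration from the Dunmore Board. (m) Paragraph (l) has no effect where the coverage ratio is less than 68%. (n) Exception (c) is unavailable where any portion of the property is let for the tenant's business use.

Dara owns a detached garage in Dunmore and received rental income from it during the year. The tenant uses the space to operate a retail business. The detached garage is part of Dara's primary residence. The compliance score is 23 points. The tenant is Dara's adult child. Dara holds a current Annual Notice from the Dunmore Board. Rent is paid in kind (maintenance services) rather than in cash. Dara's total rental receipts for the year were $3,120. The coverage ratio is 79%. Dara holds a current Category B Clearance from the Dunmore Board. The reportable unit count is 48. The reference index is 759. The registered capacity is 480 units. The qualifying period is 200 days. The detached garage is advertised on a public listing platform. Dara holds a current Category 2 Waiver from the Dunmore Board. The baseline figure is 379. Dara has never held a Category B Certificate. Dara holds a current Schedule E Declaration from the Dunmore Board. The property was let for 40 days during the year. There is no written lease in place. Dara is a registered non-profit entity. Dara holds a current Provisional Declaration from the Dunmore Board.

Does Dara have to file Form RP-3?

Exception (a)'s conditions are all satisfied: the reportable unit count is 48, less than the 52 limit; there is no written lease; Dara is a registered non-profit. But: (e) operates against (a): the baseline figure is 379, below the 380 limit. (f) would limit (e) — a current Category B Clearance is held — but (g) sets (f) aside: (g) operates against (f): a current Schedule E Declaration is held. (h) operates (the compliance score is 23 points, below the 27 points limit), but is overridden by (i): (i) is triggered — the qualifying period is 200 days, below the 250 days limit. (j) is engaged (a current Category 2 Waiver is held), but is displaced by (k): (k) applies — the property is publicly advertised. (a) is therefore removed.
All of (b)'s requirements are met (the detached garage is part of the primary residence; total rental receipts for the year are $3,120, below the $3,440 limit; the reference index is 759, below the 803 limit). But applying paragraphs (l)–(m): (l) is engaged — a current Provisional Declaration is held. (m), which would lift (l), is not engaged — the coverage ratio is 79%, not less than 68%. (b) is therefore removed.
Exception (c): the tenant is an immediate family member; rent is paid in kind; a current Annual Notice is held — every condition holds. But: (n) operates — the space is let for business use. (c) is therefore removed.
Exception (d) requires that the owner holds a current Category B Certificate from the Dunmore Board; but there is no Category B Certificate in force, so (d) is unavailable.
No exception is made out. Dara falls within the general rule.

Yes — Dara must file Form RP-3.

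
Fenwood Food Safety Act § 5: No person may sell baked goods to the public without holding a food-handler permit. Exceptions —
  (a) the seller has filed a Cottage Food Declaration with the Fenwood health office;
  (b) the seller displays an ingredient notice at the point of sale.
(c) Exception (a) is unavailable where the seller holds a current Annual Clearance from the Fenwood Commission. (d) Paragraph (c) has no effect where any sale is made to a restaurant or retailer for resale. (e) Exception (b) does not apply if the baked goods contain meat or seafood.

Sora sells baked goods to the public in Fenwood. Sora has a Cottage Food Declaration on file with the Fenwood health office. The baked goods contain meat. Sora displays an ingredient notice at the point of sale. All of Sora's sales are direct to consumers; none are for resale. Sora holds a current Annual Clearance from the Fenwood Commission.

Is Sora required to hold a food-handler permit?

Yes — Sora must hold a food-handler permit.

Exception (a)'s conditions are all satisfied: a Cottage Food Declaration is on file. But: (c) operates against (a): a current Annual Clearance is held. (d), which would lift (c), is not engaged — no sales are for resale. (a) is therefore removed.
Exception (b)'s conditions are all satisfied: an ingredient notice is displayed. But: (e) operates against (b): the baked goods contain meat. So (b) is unavailable.
No exception displaces § 5.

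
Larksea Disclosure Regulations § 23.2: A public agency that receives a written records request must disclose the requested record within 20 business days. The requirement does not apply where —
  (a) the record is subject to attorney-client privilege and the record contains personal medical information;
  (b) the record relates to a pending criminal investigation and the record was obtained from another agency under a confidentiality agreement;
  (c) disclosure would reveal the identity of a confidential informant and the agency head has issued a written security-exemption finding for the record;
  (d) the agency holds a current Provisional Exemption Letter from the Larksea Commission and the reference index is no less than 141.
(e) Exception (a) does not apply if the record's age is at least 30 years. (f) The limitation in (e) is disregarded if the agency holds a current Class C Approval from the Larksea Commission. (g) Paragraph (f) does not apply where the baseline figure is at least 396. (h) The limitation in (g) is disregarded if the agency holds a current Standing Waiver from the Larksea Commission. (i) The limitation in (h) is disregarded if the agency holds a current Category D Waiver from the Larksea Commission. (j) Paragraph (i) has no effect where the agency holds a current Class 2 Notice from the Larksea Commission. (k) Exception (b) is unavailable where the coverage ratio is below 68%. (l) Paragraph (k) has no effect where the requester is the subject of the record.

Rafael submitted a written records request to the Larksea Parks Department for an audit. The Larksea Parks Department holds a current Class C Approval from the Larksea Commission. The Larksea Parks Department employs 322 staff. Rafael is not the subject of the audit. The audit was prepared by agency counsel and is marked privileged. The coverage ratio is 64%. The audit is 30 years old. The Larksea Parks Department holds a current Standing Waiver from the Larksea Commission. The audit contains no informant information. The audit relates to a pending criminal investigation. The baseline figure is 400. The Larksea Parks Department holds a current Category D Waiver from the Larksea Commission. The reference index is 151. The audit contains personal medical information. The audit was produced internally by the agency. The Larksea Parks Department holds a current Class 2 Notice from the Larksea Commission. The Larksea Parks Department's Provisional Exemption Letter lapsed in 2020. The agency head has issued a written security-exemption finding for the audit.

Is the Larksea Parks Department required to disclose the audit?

Exception (a): the audit is privileged; the audit contains personal medical information — every condition holds. Under paragraphs (e)–(j): (e) operates (the record's age is 30 years, meeting the 30 years threshold), but is set aside by (f): (f) operates against (e): a current Class C Approval is held. (g) would limit (f) — the baseline figure is 400, meeting the 396 threshold — but (h) sets (g) aside: (h) operates against (g): a current Standing Waiver is held. (i) applies (a current Category D Waiver is held), but is overridden by (j): (j) operates against (i): a current Class 2 Notice is held. (a) remains available.
Exception (b) requires that the record was obtained from another agency under a confidentiality agreement; but the audit was produced internally, so (b) is unavailable.
Exception (c) does not apply: the audit contains no informant information.
Exception (d) requires that the agency holds a current Provisional Exemption Letter from the Larksea Commission; but no current Provisional Exemption Letter is held, so (d) is unavailable.

No — exception (a) applies; the Larksea Parks Department is not required to disclose the audit.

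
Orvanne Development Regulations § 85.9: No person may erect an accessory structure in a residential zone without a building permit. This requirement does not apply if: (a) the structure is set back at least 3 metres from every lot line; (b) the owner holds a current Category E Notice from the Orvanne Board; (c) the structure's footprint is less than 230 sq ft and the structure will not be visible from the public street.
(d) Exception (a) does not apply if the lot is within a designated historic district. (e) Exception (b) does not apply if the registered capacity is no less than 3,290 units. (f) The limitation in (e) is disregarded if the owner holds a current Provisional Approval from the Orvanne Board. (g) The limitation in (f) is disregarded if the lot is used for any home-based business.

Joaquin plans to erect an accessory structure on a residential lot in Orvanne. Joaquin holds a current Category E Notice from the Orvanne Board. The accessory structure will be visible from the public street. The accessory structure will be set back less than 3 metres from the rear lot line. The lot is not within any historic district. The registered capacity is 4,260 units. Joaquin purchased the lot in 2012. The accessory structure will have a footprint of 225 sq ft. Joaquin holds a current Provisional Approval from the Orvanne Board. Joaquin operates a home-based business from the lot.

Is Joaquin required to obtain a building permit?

Yes — Joaquin must obtain a building permit.

Exception (a) fails — the rear setback is under 3 m.
All of (b)'s requirements are met (a current Category E Notice is held). Turning to paragraphs (e)–(g): (e) operates against (b): the registered capacity is 4,260 units, meeting the 3,290 units threshold. (f) is triggered (a current Provisional Approval is held), but is set aside by (g): (g) applies — a home-based business operates on the lot. (b) is therefore removed.
Exception (c) requires that the structure will not be visible from the public street; but the structure will be visible from the street, so (c) is unavailable.
No exception applies. The general rule governs.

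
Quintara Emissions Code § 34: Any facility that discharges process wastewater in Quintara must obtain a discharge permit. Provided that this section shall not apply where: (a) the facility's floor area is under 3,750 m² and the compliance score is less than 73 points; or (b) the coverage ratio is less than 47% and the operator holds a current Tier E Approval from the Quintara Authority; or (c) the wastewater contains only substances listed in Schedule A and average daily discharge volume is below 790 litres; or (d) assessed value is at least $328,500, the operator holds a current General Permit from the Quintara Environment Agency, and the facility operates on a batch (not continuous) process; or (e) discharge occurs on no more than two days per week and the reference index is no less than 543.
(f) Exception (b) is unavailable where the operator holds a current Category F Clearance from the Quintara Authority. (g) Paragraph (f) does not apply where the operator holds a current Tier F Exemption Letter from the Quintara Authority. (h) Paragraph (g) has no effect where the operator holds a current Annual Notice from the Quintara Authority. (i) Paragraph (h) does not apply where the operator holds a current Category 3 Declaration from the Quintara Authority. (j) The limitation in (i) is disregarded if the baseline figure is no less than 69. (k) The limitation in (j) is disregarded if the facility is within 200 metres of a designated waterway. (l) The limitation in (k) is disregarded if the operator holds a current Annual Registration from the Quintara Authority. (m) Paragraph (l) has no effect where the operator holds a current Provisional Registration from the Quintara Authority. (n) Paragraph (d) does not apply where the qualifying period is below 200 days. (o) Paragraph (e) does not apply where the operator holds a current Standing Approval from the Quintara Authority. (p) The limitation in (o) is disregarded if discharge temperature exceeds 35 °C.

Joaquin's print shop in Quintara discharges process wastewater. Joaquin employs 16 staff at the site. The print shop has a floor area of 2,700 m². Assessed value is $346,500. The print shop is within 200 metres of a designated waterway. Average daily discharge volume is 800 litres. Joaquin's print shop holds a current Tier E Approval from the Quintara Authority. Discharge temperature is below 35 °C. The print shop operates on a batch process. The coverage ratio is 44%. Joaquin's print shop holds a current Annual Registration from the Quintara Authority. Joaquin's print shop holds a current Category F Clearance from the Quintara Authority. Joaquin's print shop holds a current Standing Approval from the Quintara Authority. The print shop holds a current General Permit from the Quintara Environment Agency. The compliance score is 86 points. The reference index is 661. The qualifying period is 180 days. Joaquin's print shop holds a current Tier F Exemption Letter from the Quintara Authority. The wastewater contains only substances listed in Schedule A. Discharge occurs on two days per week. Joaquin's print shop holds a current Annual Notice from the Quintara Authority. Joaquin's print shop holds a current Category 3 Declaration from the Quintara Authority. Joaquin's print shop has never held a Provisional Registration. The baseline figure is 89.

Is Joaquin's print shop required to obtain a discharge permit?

Exception (a) fails — the compliance score is 86 points, not less than 73 points.
All of (b)'s requirements are met (the coverage ratio is 44%, less than the 47% limit; a current Tier E Approval is held). Turning to paragraphs (f)–(m): (f) operates against (b): a current Category F Clearance is held. (g) applies (a current Tier F Exemption Letter is held), but is set aside by (h): (h) operates — a current Annual Notice is held. (i) would limit (h) — a current Category 3 Declaration is held — but (j) sets (i) aside: (j) applies — the baseline figure is 89, meeting the 69 threshold. (k) is triggered (the print shop is within 200 m of a designated waterway), but yields to (l): (l) operates against (k): a current Annual Registration is held. (m), which would lift (l), is not triggered — no current Provisional Registration is held. Exception (b) does not apply.
Exception (c) fails — average daily discharge volume is 800 litres, not below 790 litres.
Exception (d) is satisfied on its face — assessed value is $346,500, meeting the $328,500 threshold; a current General Permit is held; the facility operates on a batch process. However, paragraph (n) must be considered: (n) applies — the qualifying period is 180 days, below the 200 days limit. (d) is therefore removed.
Exception (e) is satisfied on its face — discharge occurs on no more than two days per week; the reference index is 661, meeting the 543 threshold. But: (o) operates — a current Standing Approval is held. (p), which would lift (o), is not engaged — discharge temperature is below 35 °C. So (e) is unavailable.
None of the exceptions is available; § 34 applies in full.

Yes — Joaquin's print shop must obtain a discharge permit.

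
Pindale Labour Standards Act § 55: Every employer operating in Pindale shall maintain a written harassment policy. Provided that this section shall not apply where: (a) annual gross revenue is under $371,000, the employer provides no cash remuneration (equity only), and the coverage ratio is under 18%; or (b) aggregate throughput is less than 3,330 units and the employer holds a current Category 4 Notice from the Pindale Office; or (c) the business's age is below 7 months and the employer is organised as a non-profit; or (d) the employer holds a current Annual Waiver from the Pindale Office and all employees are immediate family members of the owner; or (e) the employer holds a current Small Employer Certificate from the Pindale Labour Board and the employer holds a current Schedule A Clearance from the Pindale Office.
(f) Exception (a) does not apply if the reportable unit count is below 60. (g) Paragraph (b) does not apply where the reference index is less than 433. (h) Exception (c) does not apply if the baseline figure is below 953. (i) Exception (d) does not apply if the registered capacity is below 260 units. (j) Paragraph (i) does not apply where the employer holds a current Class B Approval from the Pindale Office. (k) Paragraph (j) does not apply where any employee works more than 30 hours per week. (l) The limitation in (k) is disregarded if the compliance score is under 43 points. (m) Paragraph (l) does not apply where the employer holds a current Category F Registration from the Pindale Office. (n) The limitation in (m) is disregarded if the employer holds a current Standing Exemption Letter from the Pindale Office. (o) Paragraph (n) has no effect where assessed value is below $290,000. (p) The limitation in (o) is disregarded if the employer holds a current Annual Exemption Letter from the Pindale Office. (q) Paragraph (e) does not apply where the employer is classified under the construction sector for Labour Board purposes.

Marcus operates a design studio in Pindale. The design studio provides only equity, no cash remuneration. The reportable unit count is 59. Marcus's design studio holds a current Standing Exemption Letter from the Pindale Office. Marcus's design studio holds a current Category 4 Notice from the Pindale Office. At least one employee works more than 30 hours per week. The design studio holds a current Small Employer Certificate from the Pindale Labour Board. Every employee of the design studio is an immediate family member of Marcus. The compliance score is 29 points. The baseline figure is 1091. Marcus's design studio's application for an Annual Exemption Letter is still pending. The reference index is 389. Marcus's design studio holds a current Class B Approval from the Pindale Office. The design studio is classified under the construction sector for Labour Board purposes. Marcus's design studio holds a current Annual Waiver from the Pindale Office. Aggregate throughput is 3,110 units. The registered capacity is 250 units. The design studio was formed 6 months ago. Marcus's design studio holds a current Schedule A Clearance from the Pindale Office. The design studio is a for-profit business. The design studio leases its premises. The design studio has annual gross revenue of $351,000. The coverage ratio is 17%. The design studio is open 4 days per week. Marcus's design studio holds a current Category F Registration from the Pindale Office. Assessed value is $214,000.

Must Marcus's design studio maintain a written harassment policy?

All of (a)'s requirements are met (annual gross revenue is $351,000, under the $371,000 limit; remuneration is equity-only; the coverage ratio is 17%, under the 18% limit). Turning to paragraph (f): (f) operates against (a): the reportable unit count is 59, below the 60 limit. So (a) is unavailable.
Exception (b)'s conditions are all satisfied: aggregate throughput is 3,110 units, less than the 3,330 units limit; a current Category 4 Notice is held. But applying paragraph (g): (g) operates against (b): the reference index is 389, less than the 433 limit. (b) is therefore removed.
Exception (c) does not apply: the employer is for-profit.
Exception (d): a current Annual Waiver is held; every employee is an immediate family member — every condition holds. Turning to paragraphs (i)–(p): (i) operates against (d): the registered capacity is 250 units, below the 260 units limit. (j) would limit (i) — a current Class B Approval is held — but (k) sets (j) aside: (k) operates against (j): at least one employee exceeds 30 hours/week. (l) applies (the compliance score is 29 points, under the 43 points limit), but yields to (m): (m) operates against (l): a current Category F Registration is held. (n) is triggered (a current Standing Exemption Letter is held), but is set aside by (o): (o) operates against (n): assessed value is $214,000, below the $290,000 limit. (p) does not operate here (the Annual Exemption Letter is not current), so (o) stands. Exception (d) does not apply.
Exception (e)'s conditions are all satisfied: a current Small Employer Certificate is held; a current Schedule A Clearance is held. Turning to paragraph (q): (q) operates against (e): the design studio is classified under the construction sector. Exception (e) does not apply.
No exception applies. The general rule governs.

Yes — Marcus's design studio must maintain a written harassment policy.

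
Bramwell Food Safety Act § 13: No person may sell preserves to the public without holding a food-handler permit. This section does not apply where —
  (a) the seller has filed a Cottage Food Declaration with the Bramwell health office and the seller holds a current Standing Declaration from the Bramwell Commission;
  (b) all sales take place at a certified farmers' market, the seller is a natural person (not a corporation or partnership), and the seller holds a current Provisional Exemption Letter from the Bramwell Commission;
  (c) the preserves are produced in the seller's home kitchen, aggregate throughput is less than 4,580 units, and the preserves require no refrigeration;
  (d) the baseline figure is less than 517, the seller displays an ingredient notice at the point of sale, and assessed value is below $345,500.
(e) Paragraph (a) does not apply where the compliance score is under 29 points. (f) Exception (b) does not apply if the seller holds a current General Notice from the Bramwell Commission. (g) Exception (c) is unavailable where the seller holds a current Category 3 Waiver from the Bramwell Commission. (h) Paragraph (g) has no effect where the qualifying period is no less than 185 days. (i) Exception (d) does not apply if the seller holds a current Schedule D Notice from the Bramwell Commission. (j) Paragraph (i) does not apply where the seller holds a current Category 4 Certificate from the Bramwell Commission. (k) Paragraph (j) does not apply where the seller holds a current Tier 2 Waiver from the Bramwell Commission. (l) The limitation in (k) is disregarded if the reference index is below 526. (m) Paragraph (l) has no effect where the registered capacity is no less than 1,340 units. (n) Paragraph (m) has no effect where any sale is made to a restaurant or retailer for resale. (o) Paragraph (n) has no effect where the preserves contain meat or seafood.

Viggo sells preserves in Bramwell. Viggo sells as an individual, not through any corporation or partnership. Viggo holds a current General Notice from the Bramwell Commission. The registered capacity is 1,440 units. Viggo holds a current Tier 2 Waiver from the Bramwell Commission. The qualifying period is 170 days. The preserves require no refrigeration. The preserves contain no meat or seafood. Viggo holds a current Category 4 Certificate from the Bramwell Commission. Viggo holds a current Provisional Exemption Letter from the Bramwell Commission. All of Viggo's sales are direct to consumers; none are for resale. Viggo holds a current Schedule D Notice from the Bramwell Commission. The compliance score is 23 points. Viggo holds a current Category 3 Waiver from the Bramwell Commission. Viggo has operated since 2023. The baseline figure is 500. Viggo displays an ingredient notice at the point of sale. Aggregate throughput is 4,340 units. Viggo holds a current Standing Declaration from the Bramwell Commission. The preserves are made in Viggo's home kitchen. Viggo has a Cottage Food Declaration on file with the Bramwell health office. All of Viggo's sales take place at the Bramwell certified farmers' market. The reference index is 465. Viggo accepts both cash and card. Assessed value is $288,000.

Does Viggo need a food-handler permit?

Exception (a): a Cottage Food Declaration is on file; a current Standing Declaration is held — every condition holds. Turning to paragraph (e): (e) is triggered — the compliance score is 23 points, under the 29 points limit. Exception (a) does not apply.
Exception (b): all sales are at a certified farmers' market; the seller is a natural person; a current Provisional Exemption Letter is held — every condition holds. But: (f) operates — a current General Notice is held. Exception (b) does not apply.
All of (c)'s requirements are met (the preserves are home-kitchen produced; aggregate throughput is 4,340 units, less than the 4,580 units limit; the preserves are shelf-stable). But: (g) is engaged — a current Category 3 Waiver is held. (h) is not engaged (the qualifying period is 170 days, short of 185 days), so (g) stands. So (c) is unavailable.
Exception (d): the baseline figure is 500, less than the 517 limit; an ingredient notice is displayed; assessed value is $288,000, below the $345,500 limit — every condition holds. However, paragraphs (i)–(o) must be considered: (i) is engaged — a current Schedule D Notice is held. (j) is engaged (a current Category 4 Certificate is held), but is itself disapplied by (k): (k) operates against (j): a current Tier 2 Waiver is held. (l) would limit (k) — the reference index is 465, below the 526 limit — but (m) sets (l) aside: (m) is triggered — the registered capacity is 1,440 units, meeting the 1,340 units threshold. (n), which would lift (m), is not triggered — no sales are for resale. So (d) is unavailable.
No exception applies. The general rule governs.

Yes — Viggo must hold a food-handler permit.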